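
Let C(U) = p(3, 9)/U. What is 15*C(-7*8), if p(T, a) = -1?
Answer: 15/56 ≈ 0.26786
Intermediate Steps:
C(U) = -1/U
15*C(-7*8) = 15*(-1/((-7*8))) = 15*(-1/(-56)) = 15*(-1*(-1/56)) = 15*(1/56) = 15/56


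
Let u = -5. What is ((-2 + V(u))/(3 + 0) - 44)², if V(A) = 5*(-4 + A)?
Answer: 32041/9 ≈ 3560.1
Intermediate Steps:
V(A) = -20 + 5*A
((-2 + V(u))/(3 + 0) - 44)² = ((-2 + (-20 + 5*(-5)))/(3 + 0) - 44)² = ((-2 + (-20 - 25))/3 - 44)² = ((-2 - 45)*(⅓) - 44)² = (-47*⅓ - 44)² = (-47/3 - 44)² = (-179/3)² = 32041/9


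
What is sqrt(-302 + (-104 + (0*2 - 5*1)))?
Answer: I*sqrt(411) ≈ 20.273*I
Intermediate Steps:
sqrt(-302 + (-104 + (0*2 - 5*1))) = sqrt(-302 + (-104 + (0 - 5))) = sqrt(-302 + (-104 - 5)) = sqrt(-302 - 109) = sqrt(-411) = I*sqrt(411)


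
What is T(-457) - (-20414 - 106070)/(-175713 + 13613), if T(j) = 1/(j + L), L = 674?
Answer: -6821232/8793925 ≈ -0.77568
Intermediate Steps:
T(j) = 1/(674 + j) (T(j) = 1/(j + 674) = 1/(674 + j))
T(-457) - (-20414 - 106070)/(-175713 + 13613) = 1/(674 - 457) - (-20414 - 106070)/(-175713 + 13613) = 1/217 - (-126484)/(-162100) = 1/217 - (-126484)*(-1)/162100 = 1/217 - 1*31621/40525 = 1/217 - 31621/40525 = -6821232/8793925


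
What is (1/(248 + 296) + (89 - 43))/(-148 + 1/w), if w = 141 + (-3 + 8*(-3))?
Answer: -1426425/4588912 ≈ -0.31084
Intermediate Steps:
w = 114 (w = 141 + (-3 - 24) = 141 - 27 = 114)
(1/(248 + 296) + (89 - 43))/(-148 + 1/w) = (1/(248 + 296) + (89 - 43))/(-148 + 1/114) = (1/544 + 46)/(-148 + 1/114) = (1/544 + 46)/(-16871/114) = (25025/544)*(-114/16871) = -1426425/4588912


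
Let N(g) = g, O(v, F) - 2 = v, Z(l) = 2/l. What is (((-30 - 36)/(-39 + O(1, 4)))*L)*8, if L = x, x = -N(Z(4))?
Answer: -22/3 ≈ -7.3333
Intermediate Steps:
O(v, F) = 2 + v
x = -1/2 (x = -2/4 = -1*1/2 = -1/2 ≈ -0.50000)
L = -1/2 ≈ -0.50000
(((-30 - 36)/(-39 + O(1, 4)))*L)*8 = (((-30 - 36)/(-39 + (2 + 1)))*(-1/2))*8 = (-66/(-39 + 3)*(-1/2))*8 = (-66/(-36)*(-1/2))*8 = (-66*(-1/36)*(-1/2))*8 = ((11/6)*(-1/2))*8 = -11/12*8 = -22/3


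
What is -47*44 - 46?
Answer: -2114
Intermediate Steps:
-47*44 - 46 = -2068 - 46 = -2114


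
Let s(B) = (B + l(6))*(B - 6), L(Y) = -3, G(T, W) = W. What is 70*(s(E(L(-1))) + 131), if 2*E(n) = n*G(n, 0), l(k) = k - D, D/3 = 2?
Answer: 9170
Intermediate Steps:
D = 6 (D = 3*2 = 6)
l(k) = -6 + k (l(k) = k - 1*6 = k - 6 = -6 + k)
E(n) = 0 (E(n) = (n*0)/2 = (1/2)*0 = 0)
s(B) = B*(-6 + B) (s(B) = (B + (-6 + 6))*(B - 6) = (B + 0)*(-6 + B) = B*(-6 + B))
70*(s(E(L(-1))) + 131) = 70*(0*(-6 + 0) + 131) = 70*(0*(-6) + 131) = 70*(0 + 131) = 70*131 = 9170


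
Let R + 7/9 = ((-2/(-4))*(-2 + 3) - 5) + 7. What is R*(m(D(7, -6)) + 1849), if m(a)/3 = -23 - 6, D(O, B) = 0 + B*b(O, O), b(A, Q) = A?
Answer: 27311/9 ≈ 3034.6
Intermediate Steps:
D(O, B) = B*O (D(O, B) = 0 + B*O = B*O)
m(a) = -87 (m(a) = 3*(-23 - 6) = 3*(-29) = -87)
R = 31/18 (R = -7/9 + (((-2/(-4))*(-2 + 3) - 5) + 7) = -7/9 + ((-2*(-¼)*1 - 5) + 7) = -7/9 + (((½)*1 - 5) + 7) = -7/9 + ((½ - 5) + 7) = -7/9 + (-9/2 + 7) = -7/9 + 5/2 = 31/18 ≈ 1.7222)
R*(m(D(7, -6)) + 1849) = 31*(-87 + 1849)/18 = (31/18)*1762 = 27311/9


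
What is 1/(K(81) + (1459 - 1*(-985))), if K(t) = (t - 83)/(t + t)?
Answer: 81/197963 ≈ 0.00040917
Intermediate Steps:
K(t) = (-83 + t)/(2*t) (K(t) = (-83 + t)/((2*t)) = (-83 + t)*(1/(2*t)) = (-83 + t)/(2*t))
1/(K(81) + (1459 - 1*(-985))) = 1/((½)*(-83 + 81)/81 + (1459 - 1*(-985))) = 1/((½)*(1/81)*(-2) + (1459 + 985)) = 1/(-1/81 + 2444) = 1/(197963/81) = 81/197963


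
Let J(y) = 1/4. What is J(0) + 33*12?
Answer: 1585/4 ≈ 396.25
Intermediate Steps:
J(y) = ¼
J(0) + 33*12 = ¼ + 33*12 = ¼ + 396 = 1585/4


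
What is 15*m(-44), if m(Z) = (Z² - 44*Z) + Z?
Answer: 57420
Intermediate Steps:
m(Z) = Z² - 43*Z
15*m(-44) = 15*(-44*(-43 - 44)) = 15*(-44*(-87)) = 15*3828 = 57420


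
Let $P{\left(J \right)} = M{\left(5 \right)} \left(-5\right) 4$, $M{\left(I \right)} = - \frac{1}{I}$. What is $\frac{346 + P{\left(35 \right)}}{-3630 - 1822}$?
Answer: $- \frac{175}{2726} \approx -0.064197$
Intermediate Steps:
$P{\left(J \right)} = 4$ ($P{\left(J \right)} = - \frac{1}{5} \left(-5\right) 4 = \left(-1\right) \frac{1}{5} \left(-5\right) 4 = \left(- \frac{1}{5}\right) \left(-5\right) 4 = 1 \cdot 4 = 4$)
$\frac{346 + P{\left(35 \right)}}{-3630 - 1822} = \frac{346 + 4}{-3630 - 1822} = \frac{350}{-5452} = 350 \left(- \frac{1}{5452}\right) = - \frac{175}{2726}$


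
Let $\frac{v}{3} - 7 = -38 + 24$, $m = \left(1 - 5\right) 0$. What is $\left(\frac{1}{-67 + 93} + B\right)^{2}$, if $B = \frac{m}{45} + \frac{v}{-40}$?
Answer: $\frac{85849}{270400} \approx 0.31749$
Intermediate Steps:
$m = 0$ ($m = \left(-4\right) 0 = 0$)
$v = -21$ ($v = 21 + 3 \left(-38 + 24\right) = 21 + 3 \left(-14\right) = 21 - 42 = -21$)
$B = \frac{21}{40}$ ($B = \frac{0}{45} - \frac{21}{-40} = 0 \cdot \frac{1}{45} - - \frac{21}{40} = 0 + \frac{21}{40} = \frac{21}{40} \approx 0.525$)
$\left(\frac{1}{-67 + 93} + B\right)^{2} = \left(\frac{1}{-67 + 93} + \frac{21}{40}\right)^{2} = \left(\frac{1}{26} + \frac{21}{40}\right)^{2} = \left(\frac{293}{520}\right)^{2} = \frac{85849}{270400}$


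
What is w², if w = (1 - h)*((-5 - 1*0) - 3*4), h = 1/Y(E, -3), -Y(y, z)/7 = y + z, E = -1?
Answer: 210681/784 ≈ 268.73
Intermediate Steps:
Y(y, z) = -7*y - 7*z (Y(y, z) = -7*(y + z) = -7*y - 7*z)
h = 1/28 (h = 1/(-7*(-1) - 7*(-3)) = 1/(7 + 21) = 1/28 ≈ 0.035714)
w = -459/28 (w = (1 - 1*1/28)*((-5 - 1*0) - 3*4) = (1 - 1/28)*((-5 + 0) - 12) = 27*(-5 - 12)/28 = (27/28)*(-17) = -459/28 ≈ -16.393)
w² = (-459/28)² = 210681/784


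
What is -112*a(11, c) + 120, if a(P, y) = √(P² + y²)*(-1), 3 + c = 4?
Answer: 120 + 112*√122 ≈ 1357.1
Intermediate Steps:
c = 1 (c = -3 + 4 = 1)
a(P, y) = -√(P² + y²)
-112*a(11, c) + 120 = -(-112)*√(11² + 1²) + 120 = -(-112)*√(121 + 1) + 120 = -(-112)*√122 + 120 = 112*√122 + 120 = 120 + 112*√122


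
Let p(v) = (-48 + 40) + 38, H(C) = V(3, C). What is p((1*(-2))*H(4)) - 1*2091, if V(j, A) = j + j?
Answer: -2061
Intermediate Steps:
V(j, A) = 2*j
H(C) = 6 (H(C) = 2*3 = 6)
p(v) = 30 (p(v) = -8 + 38 = 30)
p((1*(-2))*H(4)) - 1*2091 = 30 - 1*2091 = 30 - 2091 = -2061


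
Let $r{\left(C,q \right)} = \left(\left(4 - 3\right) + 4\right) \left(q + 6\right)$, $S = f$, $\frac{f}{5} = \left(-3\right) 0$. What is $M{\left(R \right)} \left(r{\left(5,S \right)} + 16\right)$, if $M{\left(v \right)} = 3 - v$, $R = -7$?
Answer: $460$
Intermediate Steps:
$f = 0$ ($f = 5 \left(\left(-3\right) 0\right) = 5 \cdot 0 = 0$)
$S = 0$
$r{\left(C,q \right)} = 30 + 5 q$ ($r{\left(C,q \right)} = \left(\left(4 - 3\right) + 4\right) \left(6 + q\right) = \left(1 + 4\right) \left(6 + q\right) = 5 \left(6 + q\right) = 30 + 5 q$)
$M{\left(R \right)} \left(r{\left(5,S \right)} + 16\right) = \left(3 - -7\right) \left(\left(30 + 5 \cdot 0\right) + 16\right) = \left(3 + 7\right) \left(\left(30 + 0\right) + 16\right) = 10 \left(30 + 16\right) = 10 \cdot 46 = 460$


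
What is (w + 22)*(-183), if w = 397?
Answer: -76677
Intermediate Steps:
(w + 22)*(-183) = (397 + 22)*(-183) = 419*(-183) = -76677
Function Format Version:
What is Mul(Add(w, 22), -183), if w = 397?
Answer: -76677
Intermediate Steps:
Mul(Add(w, 22), -183) = Mul(Add(397, 22), -183) = Mul(419, -183) = -76677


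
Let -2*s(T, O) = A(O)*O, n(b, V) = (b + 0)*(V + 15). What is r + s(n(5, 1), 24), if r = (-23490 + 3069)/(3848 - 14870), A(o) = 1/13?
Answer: 44403/47762 ≈ 0.92967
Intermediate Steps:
A(o) = 1/13
n(b, V) = b*(15 + V)
r = 6807/3674 (r = -20421/(-11022) = -20421*(-1/11022) = 6807/3674 ≈ 1.8527)
s(T, O) = -O/26
r + s(n(5, 1), 24) = 6807/3674 - 1/26*24 = 6807/3674 - 12/13 = 44403/47762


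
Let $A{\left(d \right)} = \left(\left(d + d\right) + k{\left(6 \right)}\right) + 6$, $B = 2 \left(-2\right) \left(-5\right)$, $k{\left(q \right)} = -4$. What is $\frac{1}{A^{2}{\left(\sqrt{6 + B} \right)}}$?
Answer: $\frac{27}{2500} - \frac{\sqrt{26}}{1250} \approx 0.0067208$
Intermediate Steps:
$B = 20$ ($B = \left(-4\right) \left(-5\right) = 20$)
$A{\left(d \right)} = 2 + 2 d$ ($A{\left(d \right)} = \left(\left(d + d\right) - 4\right) + 6 = \left(2 d - 4\right) + 6 = \left(-4 + 2 d\right) + 6 = 2 + 2 d$)
$\frac{1}{A^{2}{\left(\sqrt{6 + B} \right)}} = \frac{1}{\left(2 + 2 \sqrt{6 + 20}\right)^{2}} = \frac{1}{\left(2 + 2 \sqrt{26}\right)^{2}}$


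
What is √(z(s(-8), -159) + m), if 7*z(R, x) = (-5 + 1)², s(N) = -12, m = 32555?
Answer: √1595307/7 ≈ 180.44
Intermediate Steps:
z(R, x) = 16/7 (z(R, x) = (-5 + 1)²/7 = (⅐)*(-4)² = (⅐)*16 = 16/7)
√(z(s(-8), -159) + m) = √(16/7 + 32555) = √(227901/7) = √1595307/7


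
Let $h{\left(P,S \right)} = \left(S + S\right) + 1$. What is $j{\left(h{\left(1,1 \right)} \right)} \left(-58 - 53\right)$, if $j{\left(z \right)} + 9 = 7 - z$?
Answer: $555$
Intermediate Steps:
$h{\left(P,S \right)} = 1 + 2 S$ ($h{\left(P,S \right)} = 2 S + 1 = 1 + 2 S$)
$j{\left(z \right)} = -2 - z$ ($j{\left(z \right)} = -9 - \left(-7 + z\right) = -2 - z$)
$j{\left(h{\left(1,1 \right)} \right)} \left(-58 - 53\right) = \left(-2 - \left(1 + 2 \cdot 1\right)\right) \left(-58 - 53\right) = \left(-2 - \left(1 + 2\right)\right) \left(-111\right) = \left(-2 - 3\right) \left(-111\right) = \left(-5\right) \left(-111\right) = 555$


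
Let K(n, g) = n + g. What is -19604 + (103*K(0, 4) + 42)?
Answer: -19150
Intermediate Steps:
K(n, g) = g + n
-19604 + (103*K(0, 4) + 42) = -19604 + (103*(4 + 0) + 42) = -19604 + (103*4 + 42) = -19604 + (412 + 42) = -19604 + 454 = -19150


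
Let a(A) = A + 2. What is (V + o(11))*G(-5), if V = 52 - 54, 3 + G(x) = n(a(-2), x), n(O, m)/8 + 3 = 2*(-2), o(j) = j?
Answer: -531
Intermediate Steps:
a(A) = 2 + A
n(O, m) = -56 (n(O, m) = -24 + 8*(2*(-2)) = -24 + 8*(-4) = -24 - 32 = -56)
G(x) = -59 (G(x) = -3 - 56 = -59)
V = -2
(V + o(11))*G(-5) = (-2 + 11)*(-59) = 9*(-59) = -531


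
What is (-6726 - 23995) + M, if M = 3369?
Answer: -27352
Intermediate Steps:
(-6726 - 23995) + M = (-6726 - 23995) + 3369 = -30721 + 3369 = -27352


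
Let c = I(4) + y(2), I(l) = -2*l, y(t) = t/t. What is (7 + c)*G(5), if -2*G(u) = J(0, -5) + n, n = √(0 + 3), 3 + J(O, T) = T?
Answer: 0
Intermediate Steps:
J(O, T) = -3 + T
y(t) = 1
n = √3 ≈ 1.7320
G(u) = 4 - √3/2 (G(u) = -((-3 - 5) + √3)/2 = -(-8 + √3)/2 = 4 - √3/2)
c = -7 (c = -2*4 + 1 = -8 + 1 = -7)
(7 + c)*G(5) = (7 - 7)*(4 - √3/2) = 0*(4 - √3/2) = 0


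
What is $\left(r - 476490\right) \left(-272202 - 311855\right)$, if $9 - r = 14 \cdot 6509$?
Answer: $331514841599$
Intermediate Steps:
$r = -91117$ ($r = 9 - 14 \cdot 6509 = 9 - 91126 = -91117$)
$\left(r - 476490\right) \left(-272202 - 311855\right) = \left(-91117 - 476490\right) \left(-272202 - 311855\right) = \left(-567607\right) \left(-584057\right) = 331514841599$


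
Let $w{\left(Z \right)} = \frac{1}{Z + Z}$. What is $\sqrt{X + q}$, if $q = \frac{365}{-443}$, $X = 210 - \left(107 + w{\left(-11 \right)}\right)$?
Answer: $\frac{\sqrt{9709462246}}{9746} \approx 10.11$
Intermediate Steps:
$w{\left(Z \right)} = \frac{1}{2 Z}$
$X = \frac{2267}{22}$ ($X = 210 - \left(107 + \frac{1}{2 \left(-11\right)}\right) = 210 - \left(107 + \frac{1}{2} \left(- \frac{1}{11}\right)\right) = 210 - \frac{2353}{22} = \frac{2267}{22} \approx 103.05$)
$q = - \frac{365}{443}$ ($q = 365 \left(- \frac{1}{443}\right) = - \frac{365}{443} \approx -0.82393$)
$\sqrt{X + q} = \sqrt{\frac{2267}{22} - \frac{365}{443}} = \sqrt{\frac{996251}{9746}} = \frac{\sqrt{9709462246}}{9746}$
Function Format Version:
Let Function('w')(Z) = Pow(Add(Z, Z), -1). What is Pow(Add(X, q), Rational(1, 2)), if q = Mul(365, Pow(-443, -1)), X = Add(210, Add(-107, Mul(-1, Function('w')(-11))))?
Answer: Mul(Rational(1, 9746), Pow(9709462246, Rational(1, 2))) ≈ 10.110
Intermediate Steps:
Function('w')(Z) = Mul(Rational(1, 2), Pow(Z, -1)) (Function('w')(Z) = Pow(Mul(2, Z), -1) = Mul(Rational(1, 2), Pow(Z, -1)))
X = Rational(2267, 22) (X = Add(210, Add(-107, Mul(-1, Mul(Rational(1, 2), Pow(-11, -1))))) = Add(210, Add(-107, Mul(-1, Mul(Rational(1, 2), Rational(-1, 11))))) = Add(210, Add(-107, Mul(-1, Rational(-1, 22)))) = Add(210, Add(-107, Rational(1, 22))) = Add(210, Rational(-2353, 22)) = Rational(2267, 22) ≈ 103.05)
q = Rational(-365, 443) (q = Mul(365, Rational(-1, 443)) = Rational(-365, 443) ≈ -0.82393)
Pow(Add(X, q), Rational(1, 2)) = Pow(Add(Rational(2267, 22), Rational(-365, 443)), Rational(1, 2)) = Pow(Rational(996251, 9746), Rational(1, 2)) = Mul(Rational(1, 9746), Pow(9709462246, Rational(1, 2)))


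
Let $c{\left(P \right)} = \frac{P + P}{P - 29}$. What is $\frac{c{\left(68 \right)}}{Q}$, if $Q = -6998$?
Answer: $- \frac{68}{136461} \approx -0.00049831$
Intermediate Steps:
$c{\left(P \right)} = \frac{2 P}{-29 + P}$
$\frac{c{\left(68 \right)}}{Q} = \frac{2 \cdot 68 \frac{1}{-29 + 68}}{-6998} = 2 \cdot 68 \cdot \frac{1}{39} \left(- \frac{1}{6998}\right) = \frac{136}{39} \left(- \frac{1}{6998}\right) = - \frac{68}{136461}$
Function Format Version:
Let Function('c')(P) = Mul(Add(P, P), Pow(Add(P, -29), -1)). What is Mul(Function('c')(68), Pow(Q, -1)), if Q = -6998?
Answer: Rational(-68, 136461) ≈ -0.00049831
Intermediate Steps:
Function('c')(P) = Mul(2, P, Pow(Add(-29, P), -1)) (Function('c')(P) = Mul(Mul(2, P), Pow(Add(-29, P), -1)) = Mul(2, P, Pow(Add(-29, P), -1)))
Mul(Function('c')(68), Pow(Q, -1)) = Mul(Mul(2, 68, Pow(Add(-29, 68), -1)), Pow(-6998, -1)) = Mul(Mul(2, 68, Pow(39, -1)), Rational(-1, 6998)) = Mul(Mul(2, 68, Rational(1, 39)), Rational(-1, 6998)) = Mul(Rational(136, 39), Rational(-1, 6998)) = Rational(-68, 136461)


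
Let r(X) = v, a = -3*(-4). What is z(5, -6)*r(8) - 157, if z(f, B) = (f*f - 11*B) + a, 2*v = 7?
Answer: 407/2 ≈ 203.50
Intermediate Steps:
a = 12
v = 7/2 (v = (½)*7 = 7/2 ≈ 3.5000)
r(X) = 7/2
z(f, B) = 12 + f² - 11*B (z(f, B) = (f*f - 11*B) + 12 = (f² - 11*B) + 12 = 12 + f² - 11*B)
z(5, -6)*r(8) - 157 = (12 + 5² - 11*(-6))*(7/2) - 157 = (12 + 25 + 66)*(7/2) - 157 = 103*(7/2) - 157 = 721/2 - 157 = 407/2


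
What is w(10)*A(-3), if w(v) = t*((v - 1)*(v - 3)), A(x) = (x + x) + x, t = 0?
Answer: 0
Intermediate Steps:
A(x) = 3*x (A(x) = 2*x + x = 3*x)
w(v) = 0 (w(v) = 0*((v - 1)*(v - 3)) = 0*((-1 + v)*(-3 + v)) = 0)
w(10)*A(-3) = 0*(3*(-3)) = 0*(-9) = 0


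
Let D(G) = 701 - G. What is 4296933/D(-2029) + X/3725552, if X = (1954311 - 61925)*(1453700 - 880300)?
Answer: 62048238099667/211890770 ≈ 2.9283e+5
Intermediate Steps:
X = 1085094132400 (X = 1892386*573400 = 1085094132400)
4296933/D(-2029) + X/3725552 = 4296933/(701 - 1*(-2029)) + 1085094132400/3725552 = 4296933/(701 + 2029) + 1085094132400*(1/3725552) = 4296933/2730 + 67818383275/232847 = 4296933*(1/2730) + 67818383275/232847 = 1432311/910 + 67818383275/232847 = 62048238099667/211890770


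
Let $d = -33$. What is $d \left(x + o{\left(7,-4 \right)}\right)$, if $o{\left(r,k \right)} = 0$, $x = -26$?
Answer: $858$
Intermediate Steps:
$d \left(x + o{\left(7,-4 \right)}\right) = - 33 \left(-26 + 0\right) = \left(-33\right) \left(-26\right) = 858$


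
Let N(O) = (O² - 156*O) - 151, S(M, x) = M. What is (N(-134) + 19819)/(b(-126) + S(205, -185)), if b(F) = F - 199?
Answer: -7316/15 ≈ -487.73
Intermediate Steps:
b(F) = -199 + F
N(O) = -151 + O² - 156*O
(N(-134) + 19819)/(b(-126) + S(205, -185)) = ((-151 + (-134)² - 156*(-134)) + 19819)/((-199 - 126) + 205) = ((-151 + 17956 + 20904) + 19819)/(-325 + 205) = (38709 + 19819)/(-120) = 58528*(-1/120) = -7316/15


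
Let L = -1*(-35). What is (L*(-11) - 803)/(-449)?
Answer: 1188/449 ≈ 2.6459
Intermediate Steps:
L = 35
(L*(-11) - 803)/(-449) = (35*(-11) - 803)/(-449) = -(-385 - 803)/449 = -1/449*(-1188) = 1188/449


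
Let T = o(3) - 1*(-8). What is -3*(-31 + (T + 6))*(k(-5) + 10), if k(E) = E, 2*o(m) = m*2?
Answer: 210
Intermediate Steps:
o(m) = m (o(m) = (m*2)/2 = (2*m)/2 = m)
T = 11 (T = 3 - 1*(-8) = 3 + 8 = 11)
-3*(-31 + (T + 6))*(k(-5) + 10) = -3*(-31 + (11 + 6))*(-5 + 10) = -3*(-31 + 17)*5 = -(-42)*5 = -3*(-70) = 210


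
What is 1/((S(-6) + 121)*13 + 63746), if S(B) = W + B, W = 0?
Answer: 1/65241 ≈ 1.5328e-5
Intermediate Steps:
S(B) = B (S(B) = 0 + B = B)
1/((S(-6) + 121)*13 + 63746) = 1/((-6 + 121)*13 + 63746) = 1/(115*13 + 63746) = 1/(1495 + 63746) = 1/65241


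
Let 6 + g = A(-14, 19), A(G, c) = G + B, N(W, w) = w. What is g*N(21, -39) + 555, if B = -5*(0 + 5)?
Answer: 2310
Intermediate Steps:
B = -25 (B = -5*5 = -25)
A(G, c) = -25 + G (A(G, c) = G - 25 = -25 + G)
g = -45 (g = -6 + (-25 - 14) = -6 - 39 = -45)
g*N(21, -39) + 555 = -45*(-39) + 555 = 1755 + 555 = 2310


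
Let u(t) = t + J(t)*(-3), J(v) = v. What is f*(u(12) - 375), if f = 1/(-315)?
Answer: 19/15 ≈ 1.2667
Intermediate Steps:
f = -1/315 ≈ -0.0031746
u(t) = -2*t (u(t) = t + t*(-3) = t - 3*t = -2*t)
f*(u(12) - 375) = -(-2*12 - 375)/315 = -(-24 - 375)/315 = -1/315*(-399) = 19/15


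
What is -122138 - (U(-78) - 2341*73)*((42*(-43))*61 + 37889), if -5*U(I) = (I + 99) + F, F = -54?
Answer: -61756392354/5 ≈ -1.2351e+10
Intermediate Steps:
U(I) = -9 - I/5 (U(I) = -((I + 99) - 54)/5 = -((99 + I) - 54)/5 = -(45 + I)/5 = -9 - I/5)
-122138 - (U(-78) - 2341*73)*((42*(-43))*61 + 37889) = -122138 - ((-9 - ⅕*(-78)) - 2341*73)*((42*(-43))*61 + 37889) = -122138 - ((-9 + 78/5) - 170893)*(-1806*61 + 37889) = -122138 - (33/5 - 170893)*(-110166 + 37889) = -122138 - (-854432)*(-72277)/5 = -122138 - 1*61755781664/5 = -122138 - 61755781664/5 = -61756392354/5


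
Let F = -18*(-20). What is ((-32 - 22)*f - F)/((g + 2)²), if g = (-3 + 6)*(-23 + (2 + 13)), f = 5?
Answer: -315/242 ≈ -1.3017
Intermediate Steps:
g = -24 (g = 3*(-23 + 15) = 3*(-8) = -24)
F = 360
((-32 - 22)*f - F)/((g + 2)²) = ((-32 - 22)*5 - 1*360)/((-24 + 2)²) = (-54*5 - 360)/((-22)²) = (-270 - 360)/484 = -630*1/484 = -315/242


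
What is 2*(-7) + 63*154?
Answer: 9688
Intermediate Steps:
2*(-7) + 63*154 = -14 + 9702 = 9688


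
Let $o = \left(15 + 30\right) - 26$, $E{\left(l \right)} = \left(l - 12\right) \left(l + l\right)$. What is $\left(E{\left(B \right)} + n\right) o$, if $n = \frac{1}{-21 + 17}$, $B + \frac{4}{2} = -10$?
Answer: $\frac{43757}{4} \approx 10939.0$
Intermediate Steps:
$B = -12$ ($B = -2 - 10 = -12$)
$E{\left(l \right)} = 2 l \left(-12 + l\right)$ ($E{\left(l \right)} = \left(-12 + l\right) 2 l = 2 l \left(-12 + l\right)$)
$n = - \frac{1}{4}$ ($n = \frac{1}{-4} = - \frac{1}{4} \approx -0.25$)
$o = 19$ ($o = 45 - 26 = 19$)
$\left(E{\left(B \right)} + n\right) o = \left(2 \left(-12\right) \left(-12 - 12\right) - \frac{1}{4}\right) 19 = \left(2 \left(-12\right) \left(-24\right) - \frac{1}{4}\right) 19 = \left(576 - \frac{1}{4}\right) 19 = \frac{2303}{4} \cdot 19 = \frac{43757}{4}$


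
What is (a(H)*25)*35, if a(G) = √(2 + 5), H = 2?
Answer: 875*√7 ≈ 2315.0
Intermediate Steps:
a(G) = √7
(a(H)*25)*35 = (√7*25)*35 = (25*√7)*35 = 875*√7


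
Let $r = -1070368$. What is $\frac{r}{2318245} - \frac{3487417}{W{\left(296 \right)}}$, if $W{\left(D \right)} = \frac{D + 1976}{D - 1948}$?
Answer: $\frac{3338975132598121}{1316763160} \approx 2.5357 \cdot 10^{6}$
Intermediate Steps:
$W{\left(D \right)} = \frac{1976 + D}{-1948 + D}$
$\frac{r}{2318245} - \frac{3487417}{W{\left(296 \right)}} = - \frac{1070368}{2318245} - \frac{3487417}{\frac{1}{-1948 + 296} \left(1976 + 296\right)} = \left(-1070368\right) \frac{1}{2318245} - \frac{3487417}{\frac{1}{-1652} \cdot 2272} = - \frac{1070368}{2318245} - \frac{3487417}{\left(- \frac{1}{1652}\right) 2272} = - \frac{1070368}{2318245} - \frac{3487417}{- \frac{568}{413}} = - \frac{1070368}{2318245} - - \frac{1440303221}{568} = - \frac{1070368}{2318245} + \frac{1440303221}{568} = \frac{3338975132598121}{1316763160}$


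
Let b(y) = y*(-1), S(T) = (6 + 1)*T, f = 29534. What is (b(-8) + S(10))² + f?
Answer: 35618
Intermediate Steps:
S(T) = 7*T
b(y) = -y
(b(-8) + S(10))² + f = (-1*(-8) + 7*10)² + 29534 = (8 + 70)² + 29534 = 78² + 29534 = 6084 + 29534 = 35618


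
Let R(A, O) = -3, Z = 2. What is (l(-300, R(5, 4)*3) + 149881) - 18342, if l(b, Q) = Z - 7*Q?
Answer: 131604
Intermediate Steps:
l(b, Q) = 2 - 7*Q
(l(-300, R(5, 4)*3) + 149881) - 18342 = ((2 - (-21)*3) + 149881) - 18342 = ((2 - 7*(-9)) + 149881) - 18342 = ((2 + 63) + 149881) - 18342 = (65 + 149881) - 18342 = 149946 - 18342 = 131604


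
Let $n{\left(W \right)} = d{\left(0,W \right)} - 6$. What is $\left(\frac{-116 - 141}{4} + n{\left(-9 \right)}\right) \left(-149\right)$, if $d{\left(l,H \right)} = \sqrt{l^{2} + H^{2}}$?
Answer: $\frac{36505}{4} \approx 9126.3$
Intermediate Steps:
$d{\left(l,H \right)} = \sqrt{H^{2} + l^{2}}$
$n{\left(W \right)} = -6 + \sqrt{W^{2}}$ ($n{\left(W \right)} = \sqrt{W^{2} + 0^{2}} - 6 = \sqrt{W^{2} + 0} - 6 = \sqrt{W^{2}} - 6 = -6 + \sqrt{W^{2}}$)
$\left(\frac{-116 - 141}{4} + n{\left(-9 \right)}\right) \left(-149\right) = \left(\frac{-116 - 141}{4} - \left(6 - \sqrt{\left(-9\right)^{2}}\right)\right) \left(-149\right) = \left(\left(-257\right) \frac{1}{4} - \left(6 - \sqrt{81}\right)\right) \left(-149\right) = \left(- \frac{257}{4} + \left(-6 + 9\right)\right) \left(-149\right) = \left(- \frac{257}{4} + 3\right) \left(-149\right) = \left(- \frac{245}{4}\right) \left(-149\right) = \frac{36505}{4}$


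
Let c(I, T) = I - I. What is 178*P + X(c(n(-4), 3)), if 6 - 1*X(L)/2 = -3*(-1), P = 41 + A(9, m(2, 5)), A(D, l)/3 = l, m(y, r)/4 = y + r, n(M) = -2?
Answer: 22256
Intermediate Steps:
m(y, r) = 4*r + 4*y (m(y, r) = 4*(y + r) = 4*(r + y) = 4*r + 4*y)
A(D, l) = 3*l
c(I, T) = 0
P = 125 (P = 41 + 3*(4*5 + 4*2) = 41 + 3*(20 + 8) = 41 + 3*28 = 41 + 84 = 125)
X(L) = 6 (X(L) = 12 - (-6)*(-1) = 12 - 2*3 = 12 - 6 = 6)
178*P + X(c(n(-4), 3)) = 178*125 + 6 = 22250 + 6 = 22256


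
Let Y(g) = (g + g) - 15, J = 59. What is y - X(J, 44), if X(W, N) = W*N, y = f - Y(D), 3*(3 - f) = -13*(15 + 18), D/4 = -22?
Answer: -2259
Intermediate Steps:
D = -88 (D = 4*(-22) = -88)
Y(g) = -15 + 2*g (Y(g) = 2*g - 15 = -15 + 2*g)
f = 146 (f = 3 - (-13)*(15 + 18)/3 = 3 - (-13)*33/3 = 3 - 1/3*(-429) = 3 + 143 = 146)
y = 337 (y = 146 - (-15 + 2*(-88)) = 146 - (-15 - 176) = 146 - 1*(-191) = 146 + 191 = 337)
X(W, N) = N*W
y - X(J, 44) = 337 - 44*59 = 337 - 1*2596 = 337 - 2596 = -2259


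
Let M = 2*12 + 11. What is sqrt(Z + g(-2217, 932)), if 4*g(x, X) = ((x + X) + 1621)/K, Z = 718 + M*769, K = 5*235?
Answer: 3*sqrt(169559597)/235 ≈ 166.23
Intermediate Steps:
K = 1175
M = 35 (M = 24 + 11 = 35)
Z = 27633 (Z = 718 + 35*769 = 718 + 26915 = 27633)
g(x, X) = 1621/4700 + X/4700 + x/4700 (g(x, X) = (((x + X) + 1621)/1175)/4 = (((X + x) + 1621)*(1/1175))/4 = ((1621 + X + x)*(1/1175))/4 = (1621/1175 + X/1175 + x/1175)/4 = 1621/4700 + X/4700 + x/4700)
sqrt(Z + g(-2217, 932)) = sqrt(27633 + (1621/4700 + (1/4700)*932 + (1/4700)*(-2217))) = sqrt(27633 + (1621/4700 + 233/1175 - 2217/4700)) = sqrt(27633 + 84/1175) = sqrt(32468859/1175) = 3*sqrt(169559597)/235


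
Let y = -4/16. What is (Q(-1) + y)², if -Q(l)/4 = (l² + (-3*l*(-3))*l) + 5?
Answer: 58081/16 ≈ 3630.1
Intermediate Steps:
y = -¼ (y = -4*1/16 = -¼ ≈ -0.25000)
Q(l) = -20 - 40*l² (Q(l) = -4*((l² + (-3*l*(-3))*l) + 5) = -4*((l² + (9*l)*l) + 5) = -4*((l² + 9*l²) + 5) = -4*(10*l² + 5) = -4*(5 + 10*l²) = -20 - 40*l²)
(Q(-1) + y)² = ((-20 - 40*(-1)²) - ¼)² = ((-20 - 40*1) - ¼)² = ((-20 - 40) - ¼)² = (-60 - ¼)² = (-241/4)² = 58081/16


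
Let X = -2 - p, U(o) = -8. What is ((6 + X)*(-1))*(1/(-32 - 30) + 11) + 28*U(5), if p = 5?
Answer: -13207/62 ≈ -213.02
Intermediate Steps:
X = -7 (X = -2 - 1*5 = -2 - 5 = -7)
((6 + X)*(-1))*(1/(-32 - 30) + 11) + 28*U(5) = ((6 - 7)*(-1))*(1/(-32 - 30) + 11) + 28*(-8) = (-1*(-1))*(1/(-62) + 11) - 224 = 1*(-1/62 + 11) - 224 = 1*(681/62) - 224 = 681/62 - 224 = -13207/62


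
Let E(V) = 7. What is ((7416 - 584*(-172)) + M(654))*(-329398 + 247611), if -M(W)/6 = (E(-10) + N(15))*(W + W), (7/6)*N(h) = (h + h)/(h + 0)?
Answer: -22599383840/7 ≈ -3.2285e+9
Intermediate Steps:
N(h) = 12/7 (N(h) = 6*((h + h)/(h + 0))/7 = 6*((2*h)/h)/7 = (6/7)*2 = 12/7)
M(W) = -732*W/7 (M(W) = -6*(7 + 12/7)*(W + W) = -366*2*W/7 = -732*W/7)
((7416 - 584*(-172)) + M(654))*(-329398 + 247611) = ((7416 - 584*(-172)) - 732/7*654)*(-329398 + 247611) = ((7416 + 100448) - 478728/7)*(-81787) = (107864 - 478728/7)*(-81787) = (276320/7)*(-81787) = -22599383840/7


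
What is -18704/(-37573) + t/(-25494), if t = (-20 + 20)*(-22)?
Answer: 18704/37573 ≈ 0.49780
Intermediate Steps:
t = 0 (t = 0*(-22) = 0)
-18704/(-37573) + t/(-25494) = -18704/(-37573) + 0/(-25494) = -18704*(-1/37573) + 0*(-1/25494) = 18704/37573 + 0 = 18704/37573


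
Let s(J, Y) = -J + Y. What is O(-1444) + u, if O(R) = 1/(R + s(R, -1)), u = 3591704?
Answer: 3591703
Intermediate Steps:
s(J, Y) = Y - J
O(R) = -1 (O(R) = 1/(R + (-1 - R)) = 1/(-1) = -1)
O(-1444) + u = -1 + 3591704 = 3591703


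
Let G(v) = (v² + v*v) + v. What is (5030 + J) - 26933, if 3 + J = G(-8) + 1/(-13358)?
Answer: -291017389/13358 ≈ -21786.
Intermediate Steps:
G(v) = v + 2*v² (G(v) = (v² + v²) + v = 2*v² + v = v + 2*v²)
J = 1562885/13358 (J = -3 + (-8*(1 + 2*(-8)) + 1/(-13358)) = -3 + (-8*(1 - 16) - 1/13358) = -3 + (-8*(-15) - 1/13358) = -3 + (120 - 1/13358) = -3 + 1602959/13358 = 1562885/13358 ≈ 117.00)
(5030 + J) - 26933 = (5030 + 1562885/13358) - 26933 = 68753625/13358 - 26933 = -291017389/13358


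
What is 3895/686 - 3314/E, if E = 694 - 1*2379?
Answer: 8836479/1155910 ≈ 7.6446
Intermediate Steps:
E = -1685 (E = 694 - 2379 = -1685)
3895/686 - 3314/E = 3895/686 - 3314/(-1685) = 3895*(1/686) - 3314*(-1/1685) = 3895/686 + 3314/1685 = 8836479/1155910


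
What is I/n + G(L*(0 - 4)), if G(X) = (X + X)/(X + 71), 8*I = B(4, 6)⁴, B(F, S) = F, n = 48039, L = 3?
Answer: -1151048/2834301 ≈ -0.40611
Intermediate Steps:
I = 32 (I = (⅛)*4⁴ = (⅛)*256 = 32)
G(X) = 2*X/(71 + X) (G(X) = (2*X)/(71 + X) = 2*X/(71 + X))
I/n + G(L*(0 - 4)) = 32/48039 + 2*(3*(0 - 4))/(71 + 3*(0 - 4)) = 32*(1/48039) + 2*(3*(-4))/(71 + 3*(-4)) = 32/48039 + 2*(-12)/(71 - 12) = 32/48039 + 2*(-12)/59 = 32/48039 + 2*(-12)*(1/59) = 32/48039 - 24/59 = -1151048/2834301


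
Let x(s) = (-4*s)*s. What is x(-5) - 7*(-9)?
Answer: -37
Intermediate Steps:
x(s) = -4*s**2
x(-5) - 7*(-9) = -4*(-5)**2 - 7*(-9) = -4*25 + 63 = -100 + 63 = -37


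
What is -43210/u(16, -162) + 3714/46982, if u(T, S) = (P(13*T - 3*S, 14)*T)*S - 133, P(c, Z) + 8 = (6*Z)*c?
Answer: 281575488163/3549082037839 ≈ 0.079338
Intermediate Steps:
P(c, Z) = -8 + 6*Z*c (P(c, Z) = -8 + (6*Z)*c = -8 + 6*Z*c)
u(T, S) = -133 + S*T*(-8 - 252*S + 1092*T) (u(T, S) = ((-8 + 6*14*(13*T - 3*S))*T)*S - 133 = ((-8 + 6*14*(-3*S + 13*T))*T)*S - 133 = ((-8 + (-252*S + 1092*T))*T)*S - 133 = ((-8 - 252*S + 1092*T)*T)*S - 133 = (T*(-8 - 252*S + 1092*T))*S - 133 = S*T*(-8 - 252*S + 1092*T) - 133 = -133 + S*T*(-8 - 252*S + 1092*T))
-43210/u(16, -162) + 3714/46982 = -43210/(-133 - 4*(-162)*16*(2 - 273*16 + 63*(-162))) + 3714/46982 = -43210/(-133 - 4*(-162)*16*(2 - 4368 - 10206)) + 3714*(1/46982) = -43210/(-133 - 4*(-162)*16*(-14572)) + 1857/23491 = -43210/(-133 - 151082496) + 1857/23491 = -43210/(-151082629) + 1857/23491 = -43210*(-1/151082629) + 1857/23491 = 43210/151082629 + 1857/23491 = 281575488163/3549082037839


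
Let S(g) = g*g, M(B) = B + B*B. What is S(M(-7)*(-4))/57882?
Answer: 4704/9647 ≈ 0.48761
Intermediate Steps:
M(B) = B + B**2
S(g) = g**2
S(M(-7)*(-4))/57882 = (-7*(1 - 7)*(-4))**2/57882 = (-7*(-6)*(-4))**2*(1/57882) = (42*(-4))**2*(1/57882) = (-168)**2*(1/57882) = 28224*(1/57882) = 4704/9647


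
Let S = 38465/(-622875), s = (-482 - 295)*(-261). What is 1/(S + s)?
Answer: 124575/25263428582 ≈ 4.9310e-6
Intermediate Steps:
s = 202797 (s = -777*(-261) = 202797)
S = -7693/124575 (S = 38465*(-1/622875) = -7693/124575 ≈ -0.061754)
1/(S + s) = 1/(-7693/124575 + 202797) = 1/(25263428582/124575) = 124575/25263428582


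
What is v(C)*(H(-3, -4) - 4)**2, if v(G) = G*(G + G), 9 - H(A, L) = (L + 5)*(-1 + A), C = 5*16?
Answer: 1036800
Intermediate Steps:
C = 80
H(A, L) = 9 - (-1 + A)*(5 + L) (H(A, L) = 9 - (L + 5)*(-1 + A) = 9 - (5 + L)*(-1 + A) = 9 - (-1 + A)*(5 + L))
v(G) = 2*G**2 (v(G) = G*(2*G) = 2*G**2)
v(C)*(H(-3, -4) - 4)**2 = (2*80**2)*((14 - 4 - 5*(-3) - 1*(-3)*(-4)) - 4)**2 = (2*6400)*((14 - 4 + 15 - 12) - 4)**2 = 12800*(13 - 4)**2 = 12800*9**2 = 12800*81 = 1036800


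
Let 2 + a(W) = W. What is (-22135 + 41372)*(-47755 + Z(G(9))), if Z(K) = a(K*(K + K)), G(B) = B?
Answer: -915585015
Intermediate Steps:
a(W) = -2 + W
Z(K) = -2 + 2*K**2 (Z(K) = -2 + K*(K + K) = -2 + K*(2*K) = -2 + 2*K**2)
(-22135 + 41372)*(-47755 + Z(G(9))) = (-22135 + 41372)*(-47755 + (-2 + 2*9**2)) = 19237*(-47755 + (-2 + 2*81)) = 19237*(-47755 + (-2 + 162)) = 19237*(-47755 + 160) = 19237*(-47595) = -915585015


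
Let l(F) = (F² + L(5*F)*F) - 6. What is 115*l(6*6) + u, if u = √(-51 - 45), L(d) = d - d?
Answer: 148350 + 4*I*√6 ≈ 1.4835e+5 + 9.798*I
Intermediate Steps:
L(d) = 0
u = 4*I*√6 (u = √(-96) = 4*I*√6 ≈ 9.798*I)
l(F) = -6 + F² (l(F) = (F² + 0*F) - 6 = (F² + 0) - 6 = F² - 6 = -6 + F²)
115*l(6*6) + u = 115*(-6 + (6*6)²) + 4*I*√6 = 115*(-6 + 36²) + 4*I*√6 = 115*(-6 + 1296) + 4*I*√6 = 115*1290 + 4*I*√6 = 148350 + 4*I*√6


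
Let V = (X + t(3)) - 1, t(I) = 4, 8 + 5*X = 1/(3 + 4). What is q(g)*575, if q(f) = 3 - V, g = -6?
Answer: 6325/7 ≈ 903.57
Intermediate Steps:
X = -11/7 (X = -8/5 + 1/(5*(3 + 4)) = -8/5 + (⅕)/7 = -8/5 + (⅕)*(⅐) = -8/5 + 1/35 = -11/7 ≈ -1.5714)
V = 10/7 (V = (-11/7 + 4) - 1 = 17/7 - 1 = 10/7 ≈ 1.4286)
q(f) = 11/7 (q(f) = 3 - 1*10/7 = 3 - 10/7 = 11/7)
q(g)*575 = (11/7)*575 = 6325/7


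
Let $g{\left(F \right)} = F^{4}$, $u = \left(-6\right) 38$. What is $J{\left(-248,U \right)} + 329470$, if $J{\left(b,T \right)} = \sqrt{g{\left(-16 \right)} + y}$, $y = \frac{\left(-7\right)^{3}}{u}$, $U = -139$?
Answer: $329470 + \frac{\sqrt{851725407}}{114} \approx 3.2973 \cdot 10^{5}$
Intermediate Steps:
$u = -228$
$y = \frac{343}{228}$ ($y = \frac{\left(-7\right)^{3}}{-228} = \left(-343\right) \left(- \frac{1}{228}\right) = \frac{343}{228} \approx 1.5044$)
$J{\left(b,T \right)} = \frac{\sqrt{851725407}}{114}$ ($J{\left(b,T \right)} = \sqrt{\left(-16\right)^{4} + \frac{343}{228}} = \sqrt{65536 + \frac{343}{228}} = \sqrt{\frac{14942551}{228}} = \frac{\sqrt{851725407}}{114}$)
$J{\left(-248,U \right)} + 329470 = \frac{\sqrt{851725407}}{114} + 329470 = 329470 + \frac{\sqrt{851725407}}{114}$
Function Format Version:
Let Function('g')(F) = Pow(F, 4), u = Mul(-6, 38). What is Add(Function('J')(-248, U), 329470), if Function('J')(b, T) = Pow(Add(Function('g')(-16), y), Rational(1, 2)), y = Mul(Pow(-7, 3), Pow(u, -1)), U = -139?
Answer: Add(329470, Mul(Rational(1, 114), Pow(851725407, Rational(1, 2)))) ≈ 3.2973e+5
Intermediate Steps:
u = -228
y = Rational(343, 228) (y = Mul(Pow(-7, 3), Pow(-228, -1)) = Mul(-343, Rational(-1, 228)) = Rational(343, 228) ≈ 1.5044)
Function('J')(b, T) = Mul(Rational(1, 114), Pow(851725407, Rational(1, 2))) (Function('J')(b, T) = Pow(Add(Pow(-16, 4), Rational(343, 228)), Rational(1, 2)) = Pow(Add(65536, Rational(343, 228)), Rational(1, 2)) = Pow(Rational(14942551, 228), Rational(1, 2)) = Mul(Rational(1, 114), Pow(851725407, Rational(1, 2))))
Add(Function('J')(-248, U), 329470) = Add(Mul(Rational(1, 114), Pow(851725407, Rational(1, 2))), 329470) = Add(329470, Mul(Rational(1, 114), Pow(851725407, Rational(1, 2))))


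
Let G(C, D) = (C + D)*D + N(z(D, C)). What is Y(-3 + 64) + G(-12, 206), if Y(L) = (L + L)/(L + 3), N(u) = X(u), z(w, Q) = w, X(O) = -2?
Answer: 1278845/32 ≈ 39964.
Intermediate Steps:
N(u) = -2
Y(L) = 2*L/(3 + L) (Y(L) = (2*L)/(3 + L) = 2*L/(3 + L))
G(C, D) = -2 + D*(C + D) (G(C, D) = (C + D)*D - 2 = D*(C + D) - 2 = -2 + D*(C + D))
Y(-3 + 64) + G(-12, 206) = 2*(-3 + 64)/(3 + (-3 + 64)) + (-2 + 206² - 12*206) = 2*61/(3 + 61) + (-2 + 42436 - 2472) = 2*61/64 + 39962 = 2*61*(1/64) + 39962 = 61/32 + 39962 = 1278845/32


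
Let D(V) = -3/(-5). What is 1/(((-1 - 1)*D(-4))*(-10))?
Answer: 1/12 ≈ 0.083333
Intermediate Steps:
D(V) = 3/5 (D(V) = -3*(-1/5) = 3/5)
1/(((-1 - 1)*D(-4))*(-10)) = 1/(((-1 - 1)*(3/5))*(-10)) = 1/(-2*3/5*(-10)) = 1/(-6/5*(-10)) = 1/12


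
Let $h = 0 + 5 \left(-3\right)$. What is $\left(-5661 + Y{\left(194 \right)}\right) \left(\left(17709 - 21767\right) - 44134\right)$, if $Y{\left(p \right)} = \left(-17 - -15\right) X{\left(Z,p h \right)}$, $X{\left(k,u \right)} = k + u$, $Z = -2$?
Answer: $-7855296$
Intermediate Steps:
$h = -15$ ($h = 0 - 15 = -15$)
$Y{\left(p \right)} = 4 + 30 p$ ($Y{\left(p \right)} = \left(-17 - -15\right) \left(-2 + p \left(-15\right)\right) = \left(-17 + 15\right) \left(-2 - 15 p\right) = - 2 \left(-2 - 15 p\right) = 4 + 30 p$)
$\left(-5661 + Y{\left(194 \right)}\right) \left(\left(17709 - 21767\right) - 44134\right) = \left(-5661 + \left(4 + 30 \cdot 194\right)\right) \left(\left(17709 - 21767\right) - 44134\right) = \left(-5661 + \left(4 + 5820\right)\right) \left(-4058 - 44134\right) = \left(-5661 + 5824\right) \left(-48192\right) = 163 \left(-48192\right) = -7855296$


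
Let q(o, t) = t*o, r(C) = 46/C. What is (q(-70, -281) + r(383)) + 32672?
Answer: 20047032/383 ≈ 52342.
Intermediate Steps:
q(o, t) = o*t
(q(-70, -281) + r(383)) + 32672 = (-70*(-281) + 46/383) + 32672 = (19670 + 46*(1/383)) + 32672 = (19670 + 46/383) + 32672 = 7533656/383 + 32672 = 20047032/383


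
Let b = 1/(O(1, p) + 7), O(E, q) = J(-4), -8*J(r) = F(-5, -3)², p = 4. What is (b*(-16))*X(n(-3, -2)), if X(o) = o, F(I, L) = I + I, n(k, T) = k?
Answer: -96/11 ≈ -8.7273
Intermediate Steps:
F(I, L) = 2*I
J(r) = -25/2 (J(r) = -(2*(-5))²/8 = -⅛*(-10)² = -⅛*100 = -25/2)
O(E, q) = -25/2
b = -2/11 (b = 1/(-25/2 + 7) = 1/(-11/2) = -2/11 ≈ -0.18182)
(b*(-16))*X(n(-3, -2)) = -2/11*(-16)*(-3) = (32/11)*(-3) = -96/11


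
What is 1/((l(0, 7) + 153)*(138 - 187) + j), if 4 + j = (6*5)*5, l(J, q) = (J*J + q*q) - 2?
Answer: -1/9654 ≈ -0.00010358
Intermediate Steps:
l(J, q) = -2 + J² + q² (l(J, q) = (J² + q²) - 2 = -2 + J² + q²)
j = 146 (j = -4 + (6*5)*5 = -4 + 30*5 = -4 + 150 = 146)
1/((l(0, 7) + 153)*(138 - 187) + j) = 1/(((-2 + 0² + 7²) + 153)*(138 - 187) + 146) = 1/(((-2 + 0 + 49) + 153)*(-49) + 146) = 1/((47 + 153)*(-49) + 146) = 1/(200*(-49) + 146) = 1/(-9800 + 146) = 1/(-9654) = -1/9654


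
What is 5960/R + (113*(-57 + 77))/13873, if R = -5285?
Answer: -14147796/14663761 ≈ -0.96481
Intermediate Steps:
5960/R + (113*(-57 + 77))/13873 = 5960/(-5285) + (113*(-57 + 77))/13873 = 5960*(-1/5285) + (113*20)*(1/13873) = -1192/1057 + 2260*(1/13873) = -1192/1057 + 2260/13873 = -14147796/14663761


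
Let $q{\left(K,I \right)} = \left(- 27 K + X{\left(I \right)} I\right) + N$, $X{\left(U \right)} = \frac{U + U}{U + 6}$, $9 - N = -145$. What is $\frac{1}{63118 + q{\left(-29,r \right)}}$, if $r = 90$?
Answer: $\frac{4}{256895} \approx 1.5571 \cdot 10^{-5}$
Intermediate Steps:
$N = 154$ ($N = 9 - -145 = 9 + 145 = 154$)
$X{\left(U \right)} = \frac{2 U}{6 + U}$
$q{\left(K,I \right)} = 154 - 27 K + \frac{2 I^{2}}{6 + I}$ ($q{\left(K,I \right)} = \left(- 27 K + \frac{2 I}{6 + I} I\right) + 154 = \left(- 27 K + \frac{2 I^{2}}{6 + I}\right) + 154 = 154 - 27 K + \frac{2 I^{2}}{6 + I}$)
$\frac{1}{63118 + q{\left(-29,r \right)}} = \frac{1}{63118 + \frac{2 \cdot 90^{2} + \left(6 + 90\right) \left(154 - -783\right)}{6 + 90}} = \frac{1}{63118 + \frac{2 \cdot 8100 + 96 \left(154 + 783\right)}{96}} = \frac{1}{63118 + \frac{16200 + 96 \cdot 937}{96}} = \frac{1}{63118 + \frac{16200 + 89952}{96}} = \frac{1}{63118 + \frac{1}{96} \cdot 106152} = \frac{1}{63118 + \frac{4423}{4}} = \frac{1}{\frac{256895}{4}} = \frac{4}{256895}$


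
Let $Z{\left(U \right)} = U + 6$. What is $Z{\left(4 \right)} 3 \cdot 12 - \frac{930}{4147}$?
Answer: $\frac{1491990}{4147} \approx 359.78$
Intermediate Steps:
$Z{\left(U \right)} = 6 + U$
$Z{\left(4 \right)} 3 \cdot 12 - \frac{930}{4147} = \left(6 + 4\right) 3 \cdot 12 - \frac{930}{4147} = 10 \cdot 3 \cdot 12 - \frac{930}{4147} = 30 \cdot 12 - \frac{930}{4147} = 360 - \frac{930}{4147} = \frac{1491990}{4147}$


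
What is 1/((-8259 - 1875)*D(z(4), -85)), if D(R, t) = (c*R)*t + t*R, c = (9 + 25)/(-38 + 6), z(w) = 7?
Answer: -8/3014865 ≈ -2.6535e-6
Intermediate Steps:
c = -17/16 (c = 34/(-32) = 34*(-1/32) = -17/16 ≈ -1.0625)
D(R, t) = -R*t/16 (D(R, t) = (-17*R/16)*t + t*R = -17*R*t/16 + R*t = -R*t/16)
1/((-8259 - 1875)*D(z(4), -85)) = 1/((-8259 - 1875)*((-1/16*7*(-85)))) = 1/((-10134)*(595/16)) = -1/10134*16/595 = -8/3014865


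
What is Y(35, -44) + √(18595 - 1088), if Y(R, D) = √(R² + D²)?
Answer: √3161 + √17507 ≈ 188.54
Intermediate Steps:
Y(R, D) = √(D² + R²)
Y(35, -44) + √(18595 - 1088) = √((-44)² + 35²) + √(18595 - 1088) = √(1936 + 1225) + √17507 = √3161 + √17507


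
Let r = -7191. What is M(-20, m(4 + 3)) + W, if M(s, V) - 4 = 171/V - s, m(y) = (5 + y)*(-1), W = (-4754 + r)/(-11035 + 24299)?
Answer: 117379/13264 ≈ 8.8494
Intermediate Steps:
W = -11945/13264 (W = (-4754 - 7191)/(-11035 + 24299) = -11945/13264 ≈ -0.90056)
m(y) = -5 - y
M(s, V) = 4 - s + 171/V (M(s, V) = 4 + (171/V - s) = 4 + (-s + 171/V) = 4 - s + 171/V)
M(-20, m(4 + 3)) + W = (4 - 1*(-20) + 171/(-5 - (4 + 3))) - 11945/13264 = (4 + 20 + 171/(-5 - 1*7)) - 11945/13264 = (4 + 20 + 171/(-5 - 7)) - 11945/13264 = (4 + 20 + 171/(-12)) - 11945/13264 = (4 + 20 + 171*(-1/12)) - 11945/13264 = (4 + 20 - 57/4) - 11945/13264 = 39/4 - 11945/13264 = 117379/13264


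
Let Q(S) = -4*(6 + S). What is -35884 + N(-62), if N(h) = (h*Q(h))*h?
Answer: 825172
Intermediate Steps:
Q(S) = -24 - 4*S
N(h) = h²*(-24 - 4*h) (N(h) = (h*(-24 - 4*h))*h = h²*(-24 - 4*h))
-35884 + N(-62) = -35884 + 4*(-62)²*(-6 - 1*(-62)) = -35884 + 4*3844*(-6 + 62) = -35884 + 4*3844*56 = -35884 + 861056 = 825172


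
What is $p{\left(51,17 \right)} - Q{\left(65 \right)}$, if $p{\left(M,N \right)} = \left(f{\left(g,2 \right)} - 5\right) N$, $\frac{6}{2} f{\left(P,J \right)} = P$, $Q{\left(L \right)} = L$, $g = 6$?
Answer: $-116$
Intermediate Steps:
$f{\left(P,J \right)} = \frac{P}{3}$
$p{\left(M,N \right)} = - 3 N$ ($p{\left(M,N \right)} = \left(\frac{1}{3} \cdot 6 - 5\right) N = \left(2 - 5\right) N = - 3 N$)
$p{\left(51,17 \right)} - Q{\left(65 \right)} = \left(-3\right) 17 - 65 = -51 - 65 = -116$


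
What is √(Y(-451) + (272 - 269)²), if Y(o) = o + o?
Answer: I*√893 ≈ 29.883*I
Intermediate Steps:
Y(o) = 2*o
√(Y(-451) + (272 - 269)²) = √(2*(-451) + (272 - 269)²) = √(-902 + 3²) = √(-902 + 9) = √(-893) = I*√893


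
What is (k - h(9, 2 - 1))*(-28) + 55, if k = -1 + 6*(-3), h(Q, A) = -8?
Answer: 363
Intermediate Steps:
k = -19 (k = -1 - 18 = -19)
(k - h(9, 2 - 1))*(-28) + 55 = (-19 - 1*(-8))*(-28) + 55 = (-19 + 8)*(-28) + 55 = -11*(-28) + 55 = 308 + 55 = 363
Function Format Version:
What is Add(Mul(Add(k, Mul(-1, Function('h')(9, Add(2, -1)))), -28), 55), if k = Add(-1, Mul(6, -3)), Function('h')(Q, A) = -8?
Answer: 363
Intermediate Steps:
k = -19 (k = Add(-1, -18) = -19)
Add(Mul(Add(k, Mul(-1, Function('h')(9, Add(2, -1)))), -28), 55) = Add(Mul(Add(-19, Mul(-1, -8)), -28), 55) = Add(Mul(Add(-19, 8), -28), 55) = Add(Mul(-11, -28), 55) = Add(308, 55) = 363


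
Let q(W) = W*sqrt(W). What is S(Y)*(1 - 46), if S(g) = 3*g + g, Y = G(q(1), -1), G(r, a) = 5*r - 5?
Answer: 0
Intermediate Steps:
q(W) = W**(3/2)
G(r, a) = -5 + 5*r
Y = 0 (Y = -5 + 5*1**(3/2) = -5 + 5*1 = -5 + 5 = 0)
S(g) = 4*g
S(Y)*(1 - 46) = (4*0)*(1 - 46) = 0*(-45) = 0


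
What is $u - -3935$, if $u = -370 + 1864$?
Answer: $5429$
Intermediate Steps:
$u = 1494$
$u - -3935 = 1494 - -3935 = 1494 + 3935 = 5429$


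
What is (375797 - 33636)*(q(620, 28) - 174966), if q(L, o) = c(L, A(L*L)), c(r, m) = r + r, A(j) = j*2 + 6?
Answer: -59442261886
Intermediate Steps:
A(j) = 6 + 2*j (A(j) = 2*j + 6 = 6 + 2*j)
c(r, m) = 2*r
q(L, o) = 2*L
(375797 - 33636)*(q(620, 28) - 174966) = (375797 - 33636)*(2*620 - 174966) = 342161*(1240 - 174966) = 342161*(-173726) = -59442261886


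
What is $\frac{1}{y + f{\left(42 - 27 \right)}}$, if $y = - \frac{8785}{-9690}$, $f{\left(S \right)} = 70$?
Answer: $\frac{1938}{137417} \approx 0.014103$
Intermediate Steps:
$y = \frac{1757}{1938}$ ($y = \left(-8785\right) \left(- \frac{1}{9690}\right) = \frac{1757}{1938} \approx 0.9066$)
$\frac{1}{y + f{\left(42 - 27 \right)}} = \frac{1}{\frac{1757}{1938} + 70} = \frac{1}{\frac{137417}{1938}} = \frac{1938}{137417}$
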